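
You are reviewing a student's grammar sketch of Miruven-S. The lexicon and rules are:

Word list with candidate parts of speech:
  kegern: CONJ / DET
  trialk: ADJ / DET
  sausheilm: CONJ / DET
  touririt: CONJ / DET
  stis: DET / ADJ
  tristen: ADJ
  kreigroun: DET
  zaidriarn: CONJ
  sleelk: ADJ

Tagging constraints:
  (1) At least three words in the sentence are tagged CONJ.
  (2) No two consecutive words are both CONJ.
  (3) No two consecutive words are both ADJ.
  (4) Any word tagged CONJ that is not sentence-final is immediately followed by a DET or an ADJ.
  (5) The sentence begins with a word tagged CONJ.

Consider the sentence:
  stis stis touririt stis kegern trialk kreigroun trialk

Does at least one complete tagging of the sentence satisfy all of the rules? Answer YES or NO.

Candidates per position — 1:stis {DET,ADJ}; 2:stis {DET,ADJ}; 3:touririt {CONJ,DET}; 4:stis {DET,ADJ}; 5:kegern {CONJ,DET}; 6:trialk {ADJ,DET}; 7:kreigroun {DET}; 8:trialk {ADJ,DET}.
Rule 1 cannot be satisfied by any choice of tags from the lexicon.
So there is no consistent tagging.

NO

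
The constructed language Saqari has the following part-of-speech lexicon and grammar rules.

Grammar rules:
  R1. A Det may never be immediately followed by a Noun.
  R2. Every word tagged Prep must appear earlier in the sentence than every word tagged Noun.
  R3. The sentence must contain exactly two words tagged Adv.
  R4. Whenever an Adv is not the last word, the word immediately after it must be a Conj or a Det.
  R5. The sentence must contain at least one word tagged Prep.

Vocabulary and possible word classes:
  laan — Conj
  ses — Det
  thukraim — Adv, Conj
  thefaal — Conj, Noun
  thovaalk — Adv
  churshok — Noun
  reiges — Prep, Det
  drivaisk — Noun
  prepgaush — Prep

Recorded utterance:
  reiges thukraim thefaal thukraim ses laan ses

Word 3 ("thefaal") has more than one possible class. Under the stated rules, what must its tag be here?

Conj

Candidates per position — 1:reiges {Prep,Det}; 2:thukraim {Adv,Conj}; 3:thefaal {Conj,Noun}; 4:thukraim {Adv,Conj}; 5:ses {Det}; 6:laan {Conj}; 7:ses {Det}.
Word 1 cannot be Det — rule 5 would then fail for every completion. It is Prep.
Word 2 cannot be Conj — rule 3 would then fail for every completion. It is Adv.
Word 3 cannot be Noun — rule 4 would then fail for every completion. It is Conj.
Word 4 cannot be Conj — rule 3 would then fail for every completion. It is Adv.
The unique satisfying tagging is: Prep Adv Conj Adv Det Conj Det.
Check: rule 1 holds; rule 2 holds; rule 3 holds; rule 4 holds; rule 5 holds.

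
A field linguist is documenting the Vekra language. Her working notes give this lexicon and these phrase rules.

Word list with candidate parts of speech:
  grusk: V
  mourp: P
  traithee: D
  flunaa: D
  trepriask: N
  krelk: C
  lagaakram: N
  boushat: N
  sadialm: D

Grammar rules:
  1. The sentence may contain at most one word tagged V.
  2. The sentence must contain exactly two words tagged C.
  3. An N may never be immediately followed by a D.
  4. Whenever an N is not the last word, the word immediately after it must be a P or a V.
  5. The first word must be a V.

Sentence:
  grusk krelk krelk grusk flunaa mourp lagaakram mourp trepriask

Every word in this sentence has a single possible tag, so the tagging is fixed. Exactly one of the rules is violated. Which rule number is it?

Fixed tagging: V C C V D P N P N.
Checking each rule: R1 fail, R2 pass, R3 pass, R4 pass, R5 pass.
Only rule 1 fails.

1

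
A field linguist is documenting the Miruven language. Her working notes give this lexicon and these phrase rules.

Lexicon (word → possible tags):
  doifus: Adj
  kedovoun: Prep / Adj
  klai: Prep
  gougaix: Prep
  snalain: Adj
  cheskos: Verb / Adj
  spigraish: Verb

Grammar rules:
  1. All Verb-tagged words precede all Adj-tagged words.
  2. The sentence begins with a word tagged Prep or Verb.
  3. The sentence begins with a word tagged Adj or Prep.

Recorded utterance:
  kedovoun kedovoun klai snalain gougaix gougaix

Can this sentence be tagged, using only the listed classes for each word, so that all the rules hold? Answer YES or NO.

Candidates per position — 1:kedovoun {Prep,Adj}; 2:kedovoun {Prep,Adj}; 3:klai {Prep}; 4:snalain {Adj}; 5:gougaix {Prep}; 6:gougaix {Prep}.
One satisfying assignment: Prep Adj Prep Adj Prep Prep.
Check: rule 1 holds; rule 2 holds; rule 3 holds.

YES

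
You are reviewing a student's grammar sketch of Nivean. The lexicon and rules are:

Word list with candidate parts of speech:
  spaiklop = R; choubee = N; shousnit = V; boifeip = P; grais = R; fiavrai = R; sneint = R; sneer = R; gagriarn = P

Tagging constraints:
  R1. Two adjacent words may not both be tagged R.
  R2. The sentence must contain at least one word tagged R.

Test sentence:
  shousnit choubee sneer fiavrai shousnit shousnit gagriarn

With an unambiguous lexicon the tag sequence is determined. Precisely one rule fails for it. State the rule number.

Fixed tagging: V N R R V V P.
Checking each rule: R1 fails, R2 ok.
Only rule 1 fails.

1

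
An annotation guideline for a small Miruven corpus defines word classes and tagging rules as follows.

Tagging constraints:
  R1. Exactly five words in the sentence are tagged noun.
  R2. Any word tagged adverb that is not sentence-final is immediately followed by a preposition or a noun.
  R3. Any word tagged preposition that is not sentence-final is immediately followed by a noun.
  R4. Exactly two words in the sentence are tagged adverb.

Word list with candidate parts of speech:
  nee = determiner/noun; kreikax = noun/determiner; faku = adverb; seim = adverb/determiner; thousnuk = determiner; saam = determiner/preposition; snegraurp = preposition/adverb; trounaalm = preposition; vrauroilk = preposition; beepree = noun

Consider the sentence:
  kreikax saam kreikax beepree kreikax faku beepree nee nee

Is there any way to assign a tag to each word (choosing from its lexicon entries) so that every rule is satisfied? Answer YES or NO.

Candidates per position — 1:kreikax {noun,determiner}; 2:saam {determiner,preposition}; 3:kreikax {noun,determiner}; 4:beepree {noun}; 5:kreikax {noun,determiner}; 6:faku {adverb}; 7:beepree {noun}; 8:nee {determiner,noun}; 9:nee {determiner,noun}.
Rule 4 cannot be satisfied by any choice of tags from the lexicon.
So there is no consistent tagging.

NO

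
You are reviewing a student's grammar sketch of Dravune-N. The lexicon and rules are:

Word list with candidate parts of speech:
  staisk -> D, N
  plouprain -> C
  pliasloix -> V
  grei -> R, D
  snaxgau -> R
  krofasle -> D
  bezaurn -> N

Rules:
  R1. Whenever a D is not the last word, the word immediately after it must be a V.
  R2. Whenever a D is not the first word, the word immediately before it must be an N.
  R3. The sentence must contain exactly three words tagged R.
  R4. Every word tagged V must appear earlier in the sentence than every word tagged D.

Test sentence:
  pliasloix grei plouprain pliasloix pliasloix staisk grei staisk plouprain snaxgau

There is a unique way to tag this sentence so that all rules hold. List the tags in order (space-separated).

Candidates per position — 1:pliasloix {V}; 2:grei {R,D}; 3:plouprain {C}; 4:pliasloix {V}; 5:pliasloix {V}; 6:staisk {D,N}; 7:grei {R,D}; 8:staisk {D,N}; 9:plouprain {C}; 10:snaxgau {R}.
Word 2 cannot be D — rule 1 would then fail for every completion. It is R.
Word 6 cannot be D — rule 1 would then fail for every completion. It is N.
Word 7 cannot be D — rule 1 would then fail for every completion. It is R.
Word 8 cannot be D — rule 1 would then fail for every completion. It is N.
So the tagging must be: V R C V V N R N C R.
Rule-by-rule: rule 1 ✓; rule 2 ✓; rule 3 ✓; rule 4 ✓.

V R C V V N R N C R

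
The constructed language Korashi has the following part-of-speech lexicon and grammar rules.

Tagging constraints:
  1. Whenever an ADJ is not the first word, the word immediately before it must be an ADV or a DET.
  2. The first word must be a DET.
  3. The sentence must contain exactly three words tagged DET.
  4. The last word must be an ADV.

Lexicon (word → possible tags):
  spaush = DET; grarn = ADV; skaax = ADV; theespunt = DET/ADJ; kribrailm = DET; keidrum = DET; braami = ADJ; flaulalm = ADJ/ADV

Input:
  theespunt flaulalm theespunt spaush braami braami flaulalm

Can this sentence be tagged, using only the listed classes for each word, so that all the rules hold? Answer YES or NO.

Candidates per position — 1:theespunt {DET,ADJ}; 2:flaulalm {ADJ,ADV}; 3:theespunt {DET,ADJ}; 4:spaush {DET}; 5:braami {ADJ}; 6:braami {ADJ}; 7:flaulalm {ADJ,ADV}.
Rule 1 cannot be satisfied by any choice of tags from the lexicon.
So there is no consistent tagging.

NO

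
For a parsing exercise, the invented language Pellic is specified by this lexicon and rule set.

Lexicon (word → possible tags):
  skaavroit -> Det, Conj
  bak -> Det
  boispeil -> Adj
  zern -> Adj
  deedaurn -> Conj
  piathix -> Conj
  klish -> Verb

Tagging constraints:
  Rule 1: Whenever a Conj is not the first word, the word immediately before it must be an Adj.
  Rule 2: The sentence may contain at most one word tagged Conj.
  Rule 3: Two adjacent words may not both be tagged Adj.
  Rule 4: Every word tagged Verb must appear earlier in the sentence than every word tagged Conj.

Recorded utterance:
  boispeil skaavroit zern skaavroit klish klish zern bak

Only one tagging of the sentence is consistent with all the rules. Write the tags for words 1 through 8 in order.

Adj Det Adj Det Verb Verb Adj Det

Candidates per position — 1:boispeil {Adj}; 2:skaavroit {Det,Conj}; 3:zern {Adj}; 4:skaavroit {Det,Conj}; 5:klish {Verb}; 6:klish {Verb}; 7:zern {Adj}; 8:bak {Det}.
If word 2 were Conj, no tagging could satisfy rule 4; so word 2 is Det.
If word 4 were Conj, no tagging could satisfy rule 4; so word 4 is Det.
That leaves exactly one tagging: Adj Det Adj Det Verb Verb Adj Det.
Check: rule 1 ✓; rule 2 ✓; rule 3 ✓; rule 4 ✓.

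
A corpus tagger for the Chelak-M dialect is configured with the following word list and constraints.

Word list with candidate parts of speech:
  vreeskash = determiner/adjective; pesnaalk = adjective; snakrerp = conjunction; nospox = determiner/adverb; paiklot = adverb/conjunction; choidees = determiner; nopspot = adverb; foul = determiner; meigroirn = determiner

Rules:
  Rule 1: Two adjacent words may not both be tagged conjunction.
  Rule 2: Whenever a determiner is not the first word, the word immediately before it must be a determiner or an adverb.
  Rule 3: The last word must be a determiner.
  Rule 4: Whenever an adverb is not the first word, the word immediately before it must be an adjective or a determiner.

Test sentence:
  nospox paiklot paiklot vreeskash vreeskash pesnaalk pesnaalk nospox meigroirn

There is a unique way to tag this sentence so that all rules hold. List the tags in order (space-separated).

determiner adverb conjunction adjective adjective adjective adjective adverb determiner

Candidates per position — 1:nospox {determiner,adverb}; 2:paiklot {adverb,conjunction}; 3:paiklot {adverb,conjunction}; 4:vreeskash {determiner,adjective}; 5:vreeskash {determiner,adjective}; 6:pesnaalk {adjective}; 7:pesnaalk {adjective}; 8:nospox {determiner,adverb}; 9:meigroirn {determiner}.
At position 3, choosing adverb makes rule 4 impossible to satisfy; hence conjunction.
At position 4, choosing determiner makes rule 2 impossible to satisfy; hence adjective.
At position 5, choosing determiner makes rule 2 impossible to satisfy; hence adjective.
At position 8, choosing determiner makes rule 2 impossible to satisfy; hence adverb.
At position 2, choosing conjunction makes rule 1 impossible to satisfy; hence adverb.
At position 1, choosing adverb makes rule 4 impossible to satisfy; hence determiner.
That leaves exactly one tagging: determiner adverb conjunction adjective adjective adjective adjective adverb determiner.
Check: rule 1 holds; rule 2 holds; rule 3 holds; rule 4 holds.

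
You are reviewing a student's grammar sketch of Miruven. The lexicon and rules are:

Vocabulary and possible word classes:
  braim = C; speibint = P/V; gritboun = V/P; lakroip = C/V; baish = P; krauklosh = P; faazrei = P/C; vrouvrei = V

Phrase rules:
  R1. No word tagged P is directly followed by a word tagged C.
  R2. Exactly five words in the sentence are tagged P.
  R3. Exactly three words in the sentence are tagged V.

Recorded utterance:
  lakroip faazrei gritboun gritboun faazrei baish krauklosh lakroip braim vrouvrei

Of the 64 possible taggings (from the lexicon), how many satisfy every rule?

3

Candidates per position — 1:lakroip {C,V}; 2:faazrei {P,C}; 3:gritboun {V,P}; 4:gritboun {V,P}; 5:faazrei {P,C}; 6:baish {P}; 7:krauklosh {P}; 8:lakroip {C,V}; 9:braim {C}; 10:vrouvrei {V}.
There are 64 candidate sequences in total.
The sequences that satisfy every rule: C P V P P P P V C V; C P P V P P P V C V; V C P P P P P V C V.
Count = 3.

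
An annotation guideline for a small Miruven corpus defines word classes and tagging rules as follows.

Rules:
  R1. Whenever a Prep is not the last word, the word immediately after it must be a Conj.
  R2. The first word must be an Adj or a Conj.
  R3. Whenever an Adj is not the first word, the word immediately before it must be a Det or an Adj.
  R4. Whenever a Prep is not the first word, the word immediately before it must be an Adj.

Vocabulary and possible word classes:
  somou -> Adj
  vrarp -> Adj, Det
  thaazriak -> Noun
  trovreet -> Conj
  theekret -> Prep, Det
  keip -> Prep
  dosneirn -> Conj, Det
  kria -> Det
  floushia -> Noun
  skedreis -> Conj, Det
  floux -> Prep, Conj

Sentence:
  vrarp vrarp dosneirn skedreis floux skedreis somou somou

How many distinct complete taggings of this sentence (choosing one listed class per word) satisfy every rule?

8

Candidates per position — 1:vrarp {Adj,Det}; 2:vrarp {Adj,Det}; 3:dosneirn {Conj,Det}; 4:skedreis {Conj,Det}; 5:floux {Prep,Conj}; 6:skedreis {Conj,Det}; 7:somou {Adj}; 8:somou {Adj}.
There are 64 candidate sequences in total.
Checking each against the rules leaves 8 sequences.
Count = 8.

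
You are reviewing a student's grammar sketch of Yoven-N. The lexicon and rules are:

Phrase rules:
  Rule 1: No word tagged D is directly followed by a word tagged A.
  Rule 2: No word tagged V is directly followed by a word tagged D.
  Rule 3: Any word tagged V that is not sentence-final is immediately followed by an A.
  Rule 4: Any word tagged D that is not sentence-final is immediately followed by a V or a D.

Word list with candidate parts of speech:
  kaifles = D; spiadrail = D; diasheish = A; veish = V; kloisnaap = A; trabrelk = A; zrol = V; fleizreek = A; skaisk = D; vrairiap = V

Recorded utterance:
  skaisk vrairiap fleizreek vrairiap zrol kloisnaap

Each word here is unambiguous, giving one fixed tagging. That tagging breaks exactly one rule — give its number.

Fixed tagging: D V A V V A.
Checking each rule: R1 pass, R2 pass, R3 fail, R4 pass.
Only rule 3 fails.

3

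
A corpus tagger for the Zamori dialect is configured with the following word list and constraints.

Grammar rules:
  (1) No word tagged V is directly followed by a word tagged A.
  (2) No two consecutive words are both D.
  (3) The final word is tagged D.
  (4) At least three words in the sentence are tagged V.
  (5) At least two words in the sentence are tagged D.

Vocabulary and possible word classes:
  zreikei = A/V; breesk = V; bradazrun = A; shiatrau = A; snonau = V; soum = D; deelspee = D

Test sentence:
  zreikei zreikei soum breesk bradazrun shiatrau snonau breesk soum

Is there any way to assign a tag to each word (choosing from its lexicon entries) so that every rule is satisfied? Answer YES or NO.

NO

Candidates per position — 1:zreikei {A,V}; 2:zreikei {A,V}; 3:soum {D}; 4:breesk {V}; 5:bradazrun {A}; 6:shiatrau {A}; 7:snonau {V}; 8:breesk {V}; 9:soum {D}.
Rule 1 cannot be satisfied by any choice of tags from the lexicon.
So there is no consistent tagging.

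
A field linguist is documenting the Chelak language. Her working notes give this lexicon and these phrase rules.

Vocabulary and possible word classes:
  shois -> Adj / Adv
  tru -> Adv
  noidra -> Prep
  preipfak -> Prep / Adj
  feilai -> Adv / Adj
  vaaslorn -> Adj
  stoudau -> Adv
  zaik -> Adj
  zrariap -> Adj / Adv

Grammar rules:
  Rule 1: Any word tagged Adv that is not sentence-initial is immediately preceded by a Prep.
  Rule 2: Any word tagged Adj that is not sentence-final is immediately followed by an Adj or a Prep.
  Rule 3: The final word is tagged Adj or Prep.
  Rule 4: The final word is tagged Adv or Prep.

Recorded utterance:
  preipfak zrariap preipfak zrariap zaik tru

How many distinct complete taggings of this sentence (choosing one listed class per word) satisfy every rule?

Candidates per position — 1:preipfak {Prep,Adj}; 2:zrariap {Adj,Adv}; 3:preipfak {Prep,Adj}; 4:zrariap {Adj,Adv}; 5:zaik {Adj}; 6:tru {Adv}.
There are 16 candidate sequences in total.
Rule 1 cannot be satisfied by any choice of tags from the lexicon.
So there is no consistent tagging.
Count = 0.

0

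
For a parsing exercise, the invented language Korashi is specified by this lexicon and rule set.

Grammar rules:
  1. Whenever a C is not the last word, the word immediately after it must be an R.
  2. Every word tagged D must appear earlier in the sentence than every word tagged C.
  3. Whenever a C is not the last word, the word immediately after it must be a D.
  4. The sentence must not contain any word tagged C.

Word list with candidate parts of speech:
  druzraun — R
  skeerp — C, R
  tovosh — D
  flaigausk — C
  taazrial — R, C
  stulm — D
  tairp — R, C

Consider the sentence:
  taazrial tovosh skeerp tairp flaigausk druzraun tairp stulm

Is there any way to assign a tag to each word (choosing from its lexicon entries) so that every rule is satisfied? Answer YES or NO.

Candidates per position — 1:taazrial {R,C}; 2:tovosh {D}; 3:skeerp {C,R}; 4:tairp {R,C}; 5:flaigausk {C}; 6:druzraun {R}; 7:tairp {R,C}; 8:stulm {D}.
Rule 2 cannot be satisfied by any choice of tags from the lexicon.
So there is no consistent tagging.

NO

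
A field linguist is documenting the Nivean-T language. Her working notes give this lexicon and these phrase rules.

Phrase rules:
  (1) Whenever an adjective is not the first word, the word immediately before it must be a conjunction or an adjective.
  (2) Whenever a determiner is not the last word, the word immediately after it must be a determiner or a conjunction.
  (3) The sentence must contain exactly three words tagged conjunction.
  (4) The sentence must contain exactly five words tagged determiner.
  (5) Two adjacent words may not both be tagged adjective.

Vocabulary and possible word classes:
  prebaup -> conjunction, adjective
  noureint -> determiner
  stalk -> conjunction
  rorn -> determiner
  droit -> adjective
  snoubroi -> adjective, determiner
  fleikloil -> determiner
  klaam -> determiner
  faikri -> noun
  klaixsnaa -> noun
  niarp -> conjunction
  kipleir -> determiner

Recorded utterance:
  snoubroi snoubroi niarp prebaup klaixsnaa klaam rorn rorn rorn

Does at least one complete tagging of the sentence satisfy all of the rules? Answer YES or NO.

Candidates per position — 1:snoubroi {adjective,determiner}; 2:snoubroi {adjective,determiner}; 3:niarp {conjunction}; 4:prebaup {conjunction,adjective}; 5:klaixsnaa {noun}; 6:klaam {determiner}; 7:rorn {determiner}; 8:rorn {determiner}; 9:rorn {determiner}.
Rule 3 cannot be satisfied by any choice of tags from the lexicon.
So there is no consistent tagging.

NO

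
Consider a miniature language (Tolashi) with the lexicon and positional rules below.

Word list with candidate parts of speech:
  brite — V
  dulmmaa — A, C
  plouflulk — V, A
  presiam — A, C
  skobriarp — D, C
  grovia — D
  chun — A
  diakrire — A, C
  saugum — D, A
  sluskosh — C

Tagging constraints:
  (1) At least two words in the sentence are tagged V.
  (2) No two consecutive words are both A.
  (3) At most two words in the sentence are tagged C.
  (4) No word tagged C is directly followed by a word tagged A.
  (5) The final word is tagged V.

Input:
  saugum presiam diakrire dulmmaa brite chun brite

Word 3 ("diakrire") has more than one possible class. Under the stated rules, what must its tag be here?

Candidates per position — 1:saugum {D,A}; 2:presiam {A,C}; 3:diakrire {A,C}; 4:dulmmaa {A,C}; 5:brite {V}; 6:chun {A}; 7:brite {V}.
Position 3: the remaining choice is settled jointly with positions 1, 2, 4 — only C at position 3 is part of a tagging that satisfies every rule.
The only consistent sequence is: D A C C V A V.
Check: rule 1 satisfied; rule 2 satisfied; rule 3 satisfied; rule 4 satisfied; rule 5 satisfied.

C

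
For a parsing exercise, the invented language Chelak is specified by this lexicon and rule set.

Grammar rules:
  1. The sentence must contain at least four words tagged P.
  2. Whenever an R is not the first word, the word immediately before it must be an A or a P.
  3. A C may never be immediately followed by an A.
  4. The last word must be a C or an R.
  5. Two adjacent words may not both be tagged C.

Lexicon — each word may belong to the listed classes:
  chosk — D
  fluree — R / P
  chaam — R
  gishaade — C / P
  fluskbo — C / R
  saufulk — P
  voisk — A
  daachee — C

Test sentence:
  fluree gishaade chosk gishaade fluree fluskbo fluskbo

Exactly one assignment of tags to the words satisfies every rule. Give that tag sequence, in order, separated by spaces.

P P D P P R C

Candidates per position — 1:fluree {R,P}; 2:gishaade {C,P}; 3:chosk {D}; 4:gishaade {C,P}; 5:fluree {R,P}; 6:fluskbo {C,R}; 7:fluskbo {C,R}.
At position 1, choosing R makes rule 1 impossible to satisfy; hence P.
At position 2, choosing C makes rule 1 impossible to satisfy; hence P.
At position 4, choosing C makes rule 1 impossible to satisfy; hence P.
At position 5, choosing R makes rule 1 impossible to satisfy; hence P.
At position 7, choosing R makes rule 2 impossible to satisfy; hence C.
At position 6, choosing C makes rule 5 impossible to satisfy; hence R.
The unique satisfying tagging is: P P D P P R C.
Verifying each rule — rule 1 satisfied; rule 2 satisfied; rule 3 satisfied; rule 4 satisfied; rule 5 satisfied.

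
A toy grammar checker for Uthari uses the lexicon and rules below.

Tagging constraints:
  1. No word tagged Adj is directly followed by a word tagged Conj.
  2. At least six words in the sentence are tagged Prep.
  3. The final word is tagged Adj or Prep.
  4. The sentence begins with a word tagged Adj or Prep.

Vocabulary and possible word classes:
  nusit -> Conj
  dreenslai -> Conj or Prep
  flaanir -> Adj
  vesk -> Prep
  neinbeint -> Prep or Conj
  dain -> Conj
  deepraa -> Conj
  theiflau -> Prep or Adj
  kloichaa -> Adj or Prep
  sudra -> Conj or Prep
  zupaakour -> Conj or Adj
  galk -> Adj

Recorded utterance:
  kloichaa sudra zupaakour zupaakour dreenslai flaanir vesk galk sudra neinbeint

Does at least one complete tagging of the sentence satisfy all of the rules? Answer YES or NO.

Candidates per position — 1:kloichaa {Adj,Prep}; 2:sudra {Conj,Prep}; 3:zupaakour {Conj,Adj}; 4:zupaakour {Conj,Adj}; 5:dreenslai {Conj,Prep}; 6:flaanir {Adj}; 7:vesk {Prep}; 8:galk {Adj}; 9:sudra {Conj,Prep}; 10:neinbeint {Prep,Conj}.
One satisfying assignment: Prep Prep Conj Adj Prep Adj Prep Adj Prep Prep.
Verifying each rule — rule 1 ok; rule 2 ok; rule 3 ok; rule 4 ok.

YES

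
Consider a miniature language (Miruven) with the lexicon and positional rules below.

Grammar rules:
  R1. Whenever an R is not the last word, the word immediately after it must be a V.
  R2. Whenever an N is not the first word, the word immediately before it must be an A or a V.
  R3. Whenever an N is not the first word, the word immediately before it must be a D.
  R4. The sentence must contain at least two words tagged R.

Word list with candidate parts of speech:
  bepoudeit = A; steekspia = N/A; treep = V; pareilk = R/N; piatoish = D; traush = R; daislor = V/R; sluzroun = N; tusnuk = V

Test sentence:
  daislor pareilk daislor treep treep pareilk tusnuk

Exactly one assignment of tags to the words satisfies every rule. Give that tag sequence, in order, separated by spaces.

V R V V V R V

Candidates per position — 1:daislor {V,R}; 2:pareilk {R,N}; 3:daislor {V,R}; 4:treep {V}; 5:treep {V}; 6:pareilk {R,N}; 7:tusnuk {V}.
Word 1 cannot be R — rule 1 would then fail for every completion. It is V.
Word 2 cannot be N — rule 3 would then fail for every completion. It is R.
Word 3 cannot be R — rule 1 would then fail for every completion. It is V.
Word 6 cannot be N — rule 3 would then fail for every completion. It is R.
The unique satisfying tagging is: V R V V V R V.
Check: rule 1 satisfied; rule 2 satisfied; rule 3 satisfied; rule 4 satisfied.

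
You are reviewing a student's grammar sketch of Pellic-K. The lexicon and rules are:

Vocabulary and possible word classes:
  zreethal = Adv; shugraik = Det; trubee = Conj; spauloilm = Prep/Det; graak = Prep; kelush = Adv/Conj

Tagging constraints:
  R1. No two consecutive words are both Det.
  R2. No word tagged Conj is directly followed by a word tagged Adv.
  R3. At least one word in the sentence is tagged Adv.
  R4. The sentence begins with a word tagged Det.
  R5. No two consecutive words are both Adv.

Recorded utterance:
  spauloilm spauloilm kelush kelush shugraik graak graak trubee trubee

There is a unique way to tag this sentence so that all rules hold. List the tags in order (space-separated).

Candidates per position — 1:spauloilm {Prep,Det}; 2:spauloilm {Prep,Det}; 3:kelush {Adv,Conj}; 4:kelush {Adv,Conj}; 5:shugraik {Det}; 6:graak {Prep}; 7:graak {Prep}; 8:trubee {Conj}; 9:trubee {Conj}.
Word 1 cannot be Prep — rule 4 would then fail for every completion. It is Det.
Word 2 cannot be Det — rule 1 would then fail for every completion. It is Prep.
The remaining ambiguous positions (3, 4) are resolved jointly — only one combination satisfies every rule.
The unique satisfying tagging is: Det Prep Adv Conj Det Prep Prep Conj Conj.
Check: rule 1 ok; rule 2 ok; rule 3 ok; rule 4 ok; rule 5 ok.

Det Prep Adv Conj Det Prep Prep Conj Conj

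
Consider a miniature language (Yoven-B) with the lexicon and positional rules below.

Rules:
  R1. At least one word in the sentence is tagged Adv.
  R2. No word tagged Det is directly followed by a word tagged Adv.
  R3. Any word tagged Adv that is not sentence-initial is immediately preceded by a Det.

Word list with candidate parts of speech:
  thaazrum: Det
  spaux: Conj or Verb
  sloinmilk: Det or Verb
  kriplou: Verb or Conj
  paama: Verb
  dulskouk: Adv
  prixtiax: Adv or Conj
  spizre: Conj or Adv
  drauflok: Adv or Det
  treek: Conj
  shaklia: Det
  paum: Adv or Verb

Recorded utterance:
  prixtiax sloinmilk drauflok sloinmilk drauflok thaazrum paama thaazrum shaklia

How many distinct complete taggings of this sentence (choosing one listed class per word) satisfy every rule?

4

Candidates per position — 1:prixtiax {Adv,Conj}; 2:sloinmilk {Det,Verb}; 3:drauflok {Adv,Det}; 4:sloinmilk {Det,Verb}; 5:drauflok {Adv,Det}; 6:thaazrum {Det}; 7:paama {Verb}; 8:thaazrum {Det}; 9:shaklia {Det}.
There are 32 candidate sequences in total.
The sequences that satisfy every rule: Adv Det Det Det Det Det Verb Det Det; Adv Det Det Verb Det Det Verb Det Det; Adv Verb Det Det Det Det Verb Det Det; Adv Verb Det Verb Det Det Verb Det Det.
Count = 4.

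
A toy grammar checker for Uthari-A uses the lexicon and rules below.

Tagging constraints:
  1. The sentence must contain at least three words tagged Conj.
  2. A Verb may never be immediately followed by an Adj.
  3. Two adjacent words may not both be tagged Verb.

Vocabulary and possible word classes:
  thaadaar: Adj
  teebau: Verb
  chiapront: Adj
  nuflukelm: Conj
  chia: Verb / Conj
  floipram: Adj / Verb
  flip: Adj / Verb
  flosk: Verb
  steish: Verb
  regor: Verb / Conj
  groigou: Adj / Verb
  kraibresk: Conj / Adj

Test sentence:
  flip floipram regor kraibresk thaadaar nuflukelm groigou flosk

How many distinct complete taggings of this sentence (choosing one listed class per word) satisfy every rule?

Candidates per position — 1:flip {Adj,Verb}; 2:floipram {Adj,Verb}; 3:regor {Verb,Conj}; 4:kraibresk {Conj,Adj}; 5:thaadaar {Adj}; 6:nuflukelm {Conj}; 7:groigou {Adj,Verb}; 8:flosk {Verb}.
There are 32 candidate sequences in total.
The sequences that satisfy every rule: Adj Adj Conj Conj Adj Conj Adj Verb; Adj Verb Conj Conj Adj Conj Adj Verb.
Count = 2.

2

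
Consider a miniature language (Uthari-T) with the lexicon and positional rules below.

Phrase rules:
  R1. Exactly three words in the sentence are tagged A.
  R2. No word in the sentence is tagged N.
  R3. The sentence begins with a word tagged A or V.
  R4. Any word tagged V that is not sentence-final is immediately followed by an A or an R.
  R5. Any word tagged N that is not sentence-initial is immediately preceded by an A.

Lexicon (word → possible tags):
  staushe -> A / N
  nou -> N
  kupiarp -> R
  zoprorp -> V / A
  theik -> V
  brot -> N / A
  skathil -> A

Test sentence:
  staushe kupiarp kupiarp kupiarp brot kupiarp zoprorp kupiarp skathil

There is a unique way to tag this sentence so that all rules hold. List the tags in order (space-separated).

A R R R A R V R A

Candidates per position — 1:staushe {A,N}; 2:kupiarp {R}; 3:kupiarp {R}; 4:kupiarp {R}; 5:brot {N,A}; 6:kupiarp {R}; 7:zoprorp {V,A}; 8:kupiarp {R}; 9:skathil {A}.
If word 1 were N, no tagging could satisfy rule 2; so word 1 is A.
If word 5 were N, no tagging could satisfy rule 2; so word 5 is A.
If word 7 were A, no tagging could satisfy rule 1; so word 7 is V.
That leaves exactly one tagging: A R R R A R V R A.
Check: rule 1 ✓; rule 2 ✓; rule 3 ✓; rule 4 ✓; rule 5 ✓.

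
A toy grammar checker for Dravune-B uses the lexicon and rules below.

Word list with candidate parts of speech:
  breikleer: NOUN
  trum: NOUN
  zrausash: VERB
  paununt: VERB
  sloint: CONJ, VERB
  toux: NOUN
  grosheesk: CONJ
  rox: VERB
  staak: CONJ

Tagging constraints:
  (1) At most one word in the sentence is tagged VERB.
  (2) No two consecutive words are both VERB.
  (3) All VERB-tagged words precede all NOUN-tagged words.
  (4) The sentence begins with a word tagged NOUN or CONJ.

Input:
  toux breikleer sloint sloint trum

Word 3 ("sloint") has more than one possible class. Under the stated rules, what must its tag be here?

Candidates per position — 1:toux {NOUN}; 2:breikleer {NOUN}; 3:sloint {CONJ,VERB}; 4:sloint {CONJ,VERB}; 5:trum {NOUN}.
Position 3: VERB is ruled out by rule 3; that leaves CONJ.
Position 4: VERB is ruled out by rule 3; that leaves CONJ.
So the tagging must be: NOUN NOUN CONJ CONJ NOUN.
Check: rule 1 satisfied; rule 2 satisfied; rule 3 satisfied; rule 4 satisfied.

CONJ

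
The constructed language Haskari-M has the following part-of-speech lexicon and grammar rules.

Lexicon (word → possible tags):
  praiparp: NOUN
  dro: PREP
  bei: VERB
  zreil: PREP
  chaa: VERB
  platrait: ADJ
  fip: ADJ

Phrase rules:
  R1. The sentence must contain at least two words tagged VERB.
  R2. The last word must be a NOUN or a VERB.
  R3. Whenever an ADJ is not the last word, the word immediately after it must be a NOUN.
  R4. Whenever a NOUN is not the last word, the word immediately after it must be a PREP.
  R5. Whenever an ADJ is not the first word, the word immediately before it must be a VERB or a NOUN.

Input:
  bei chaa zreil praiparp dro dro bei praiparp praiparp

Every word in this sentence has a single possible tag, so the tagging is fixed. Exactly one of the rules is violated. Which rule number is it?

Fixed tagging: VERB VERB PREP NOUN PREP PREP VERB NOUN NOUN.
Checking each rule: R1 pass, R2 pass, R3 pass, R4 fail, R5 pass.
Only rule 4 fails.

4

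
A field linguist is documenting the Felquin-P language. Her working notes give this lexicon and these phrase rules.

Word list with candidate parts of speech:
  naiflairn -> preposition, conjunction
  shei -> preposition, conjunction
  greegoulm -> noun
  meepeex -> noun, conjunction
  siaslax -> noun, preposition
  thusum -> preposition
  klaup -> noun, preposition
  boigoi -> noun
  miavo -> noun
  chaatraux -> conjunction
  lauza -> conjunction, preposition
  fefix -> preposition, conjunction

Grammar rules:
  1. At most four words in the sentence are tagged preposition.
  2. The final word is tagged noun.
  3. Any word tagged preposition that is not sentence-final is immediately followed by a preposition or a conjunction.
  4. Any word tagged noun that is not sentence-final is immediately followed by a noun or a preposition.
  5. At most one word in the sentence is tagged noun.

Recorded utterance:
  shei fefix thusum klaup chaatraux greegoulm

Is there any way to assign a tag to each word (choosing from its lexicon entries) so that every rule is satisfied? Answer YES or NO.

YES

Candidates per position — 1:shei {preposition,conjunction}; 2:fefix {preposition,conjunction}; 3:thusum {preposition}; 4:klaup {noun,preposition}; 5:chaatraux {conjunction}; 6:greegoulm {noun}.
One satisfying assignment: conjunction preposition preposition preposition conjunction noun.
Checking: rule 1 ok; rule 2 ok; rule 3 ok; rule 4 ok; rule 5 ok.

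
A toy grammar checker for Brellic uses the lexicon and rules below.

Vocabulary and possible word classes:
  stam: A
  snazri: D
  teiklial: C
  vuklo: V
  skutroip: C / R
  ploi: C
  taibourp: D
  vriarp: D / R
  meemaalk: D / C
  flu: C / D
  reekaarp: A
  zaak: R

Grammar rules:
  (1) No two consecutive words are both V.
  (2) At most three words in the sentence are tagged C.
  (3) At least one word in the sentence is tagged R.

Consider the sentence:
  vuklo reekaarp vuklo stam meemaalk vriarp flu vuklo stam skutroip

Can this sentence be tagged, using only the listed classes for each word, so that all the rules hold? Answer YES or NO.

YES

Candidates per position — 1:vuklo {V}; 2:reekaarp {A}; 3:vuklo {V}; 4:stam {A}; 5:meemaalk {D,C}; 6:vriarp {D,R}; 7:flu {C,D}; 8:vuklo {V}; 9:stam {A}; 10:skutroip {C,R}.
One satisfying assignment: V A V A D R C V A C.
Rule-by-rule: rule 1 ✓; rule 2 ✓; rule 3 ✓.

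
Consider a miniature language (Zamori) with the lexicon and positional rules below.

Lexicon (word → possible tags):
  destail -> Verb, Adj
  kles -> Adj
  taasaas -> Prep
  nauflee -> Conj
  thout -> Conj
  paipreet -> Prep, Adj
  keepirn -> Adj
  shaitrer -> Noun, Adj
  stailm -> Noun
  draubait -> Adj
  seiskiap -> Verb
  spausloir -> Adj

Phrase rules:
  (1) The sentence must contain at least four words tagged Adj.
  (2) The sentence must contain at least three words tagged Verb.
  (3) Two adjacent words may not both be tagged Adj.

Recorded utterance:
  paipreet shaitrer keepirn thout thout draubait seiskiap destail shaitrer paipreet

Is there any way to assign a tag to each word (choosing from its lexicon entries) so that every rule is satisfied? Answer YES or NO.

Candidates per position — 1:paipreet {Prep,Adj}; 2:shaitrer {Noun,Adj}; 3:keepirn {Adj}; 4:thout {Conj}; 5:thout {Conj}; 6:draubait {Adj}; 7:seiskiap {Verb}; 8:destail {Verb,Adj}; 9:shaitrer {Noun,Adj}; 10:paipreet {Prep,Adj}.
Rule 2 cannot be satisfied by any choice of tags from the lexicon.
So there is no consistent tagging.

NO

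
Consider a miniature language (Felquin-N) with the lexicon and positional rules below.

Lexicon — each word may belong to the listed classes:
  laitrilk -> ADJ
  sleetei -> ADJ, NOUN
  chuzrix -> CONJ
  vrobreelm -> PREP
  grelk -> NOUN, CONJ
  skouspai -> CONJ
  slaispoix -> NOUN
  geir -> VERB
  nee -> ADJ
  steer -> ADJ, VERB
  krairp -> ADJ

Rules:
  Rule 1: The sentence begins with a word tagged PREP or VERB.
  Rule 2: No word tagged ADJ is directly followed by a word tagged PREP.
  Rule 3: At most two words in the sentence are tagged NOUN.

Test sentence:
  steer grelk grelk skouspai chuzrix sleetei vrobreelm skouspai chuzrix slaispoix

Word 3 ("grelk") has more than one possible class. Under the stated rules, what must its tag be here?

Candidates per position — 1:steer {ADJ,VERB}; 2:grelk {NOUN,CONJ}; 3:grelk {NOUN,CONJ}; 4:skouspai {CONJ}; 5:chuzrix {CONJ}; 6:sleetei {ADJ,NOUN}; 7:vrobreelm {PREP}; 8:skouspai {CONJ}; 9:chuzrix {CONJ}; 10:slaispoix {NOUN}.
At position 1, choosing ADJ makes rule 1 impossible to satisfy; hence VERB.
At position 6, choosing ADJ makes rule 2 impossible to satisfy; hence NOUN.
At position 2, choosing NOUN makes rule 3 impossible to satisfy; hence CONJ.
At position 3, choosing NOUN makes rule 3 impossible to satisfy; hence CONJ.
The only consistent sequence is: VERB CONJ CONJ CONJ CONJ NOUN PREP CONJ CONJ NOUN.
Verifying each rule — rule 1 satisfied; rule 2 satisfied; rule 3 satisfied.

CONJ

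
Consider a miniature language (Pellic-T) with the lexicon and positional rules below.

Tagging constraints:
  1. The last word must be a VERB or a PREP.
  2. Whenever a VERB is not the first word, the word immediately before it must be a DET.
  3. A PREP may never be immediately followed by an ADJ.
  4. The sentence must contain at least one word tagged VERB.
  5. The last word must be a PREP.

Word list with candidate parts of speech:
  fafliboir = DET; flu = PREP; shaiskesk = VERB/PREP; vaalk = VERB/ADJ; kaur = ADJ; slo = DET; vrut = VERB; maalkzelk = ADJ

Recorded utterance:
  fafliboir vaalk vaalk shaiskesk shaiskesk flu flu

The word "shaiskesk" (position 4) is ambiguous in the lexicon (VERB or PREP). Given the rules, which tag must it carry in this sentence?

PREP

Candidates per position — 1:fafliboir {DET}; 2:vaalk {VERB,ADJ}; 3:vaalk {VERB,ADJ}; 4:shaiskesk {VERB,PREP}; 5:shaiskesk {VERB,PREP}; 6:flu {PREP}; 7:flu {PREP}.
Position 3: tagging it VERB would leave rule 2 unsatisfiable, so it must be ADJ.
Position 4: tagging it VERB would leave rule 2 unsatisfiable, so it must be PREP.
Position 5: tagging it VERB would leave rule 2 unsatisfiable, so it must be PREP.
Position 2: tagging it ADJ would leave rule 4 unsatisfiable, so it must be VERB.
The unique satisfying tagging is: DET VERB ADJ PREP PREP PREP PREP.
Rule-by-rule: rule 1 satisfied; rule 2 satisfied; rule 3 satisfied; rule 4 satisfied; rule 5 satisfied.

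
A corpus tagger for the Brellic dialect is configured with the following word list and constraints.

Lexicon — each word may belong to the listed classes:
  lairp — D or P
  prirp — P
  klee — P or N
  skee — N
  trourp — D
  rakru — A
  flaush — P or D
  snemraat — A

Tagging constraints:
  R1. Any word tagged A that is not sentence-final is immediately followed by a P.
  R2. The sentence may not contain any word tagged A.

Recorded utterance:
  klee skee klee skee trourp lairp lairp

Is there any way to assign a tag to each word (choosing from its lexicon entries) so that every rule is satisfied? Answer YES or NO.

Candidates per position — 1:klee {P,N}; 2:skee {N}; 3:klee {P,N}; 4:skee {N}; 5:trourp {D}; 6:lairp {D,P}; 7:lairp {D,P}.
One satisfying assignment: P N P N D D D.
Check: rule 1 satisfied; rule 2 satisfied.

YES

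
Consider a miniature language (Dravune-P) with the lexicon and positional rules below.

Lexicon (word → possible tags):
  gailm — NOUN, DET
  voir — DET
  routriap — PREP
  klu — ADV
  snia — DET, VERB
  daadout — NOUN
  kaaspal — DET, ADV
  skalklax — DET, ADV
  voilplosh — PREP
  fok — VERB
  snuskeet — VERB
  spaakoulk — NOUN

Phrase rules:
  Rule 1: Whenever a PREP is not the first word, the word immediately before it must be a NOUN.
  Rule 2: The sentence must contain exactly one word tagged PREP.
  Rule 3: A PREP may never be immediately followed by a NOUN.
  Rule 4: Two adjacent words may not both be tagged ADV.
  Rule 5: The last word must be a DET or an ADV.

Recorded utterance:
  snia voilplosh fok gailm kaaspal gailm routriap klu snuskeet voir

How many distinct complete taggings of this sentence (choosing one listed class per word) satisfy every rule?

0

Candidates per position — 1:snia {DET,VERB}; 2:voilplosh {PREP}; 3:fok {VERB}; 4:gailm {NOUN,DET}; 5:kaaspal {DET,ADV}; 6:gailm {NOUN,DET}; 7:routriap {PREP}; 8:klu {ADV}; 9:snuskeet {VERB}; 10:voir {DET}.
There are 16 candidate sequences in total.
Rule 1 cannot be satisfied by any choice of tags from the lexicon.
So there is no consistent tagging.
Count = 0.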